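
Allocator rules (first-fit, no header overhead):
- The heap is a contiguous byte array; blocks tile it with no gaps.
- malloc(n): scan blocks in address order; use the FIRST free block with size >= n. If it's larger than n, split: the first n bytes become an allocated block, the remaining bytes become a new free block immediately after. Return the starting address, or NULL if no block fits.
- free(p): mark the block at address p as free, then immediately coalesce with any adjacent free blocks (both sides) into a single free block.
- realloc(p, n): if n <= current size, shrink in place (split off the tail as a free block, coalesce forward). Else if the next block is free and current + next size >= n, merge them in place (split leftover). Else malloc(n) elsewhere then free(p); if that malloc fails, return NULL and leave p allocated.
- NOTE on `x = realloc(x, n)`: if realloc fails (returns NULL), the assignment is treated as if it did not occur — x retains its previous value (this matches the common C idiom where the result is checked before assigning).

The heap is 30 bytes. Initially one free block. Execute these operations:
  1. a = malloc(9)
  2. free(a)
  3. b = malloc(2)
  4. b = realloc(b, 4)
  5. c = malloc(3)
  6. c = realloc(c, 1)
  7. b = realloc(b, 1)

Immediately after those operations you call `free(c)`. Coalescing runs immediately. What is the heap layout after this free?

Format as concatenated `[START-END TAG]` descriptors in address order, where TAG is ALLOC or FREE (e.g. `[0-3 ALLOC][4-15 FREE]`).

Answer: [0-0 ALLOC][1-29 FREE]

Derivation:
Op 1: a = malloc(9) -> a = 0; heap: [0-8 ALLOC][9-29 FREE]
Op 2: free(a) -> (freed a); heap: [0-29 FREE]
Op 3: b = malloc(2) -> b = 0; heap: [0-1 ALLOC][2-29 FREE]
Op 4: b = realloc(b, 4) -> b = 0; heap: [0-3 ALLOC][4-29 FREE]
Op 5: c = malloc(3) -> c = 4; heap: [0-3 ALLOC][4-6 ALLOC][7-29 FREE]
Op 6: c = realloc(c, 1) -> c = 4; heap: [0-3 ALLOC][4-4 ALLOC][5-29 FREE]
Op 7: b = realloc(b, 1) -> b = 0; heap: [0-0 ALLOC][1-3 FREE][4-4 ALLOC][5-29 FREE]
free(c): c = 4 -> block [4-4 ALLOC]; mark free, coalesce with adjacent free neighbors -> [0-0 ALLOC][1-29 FREE]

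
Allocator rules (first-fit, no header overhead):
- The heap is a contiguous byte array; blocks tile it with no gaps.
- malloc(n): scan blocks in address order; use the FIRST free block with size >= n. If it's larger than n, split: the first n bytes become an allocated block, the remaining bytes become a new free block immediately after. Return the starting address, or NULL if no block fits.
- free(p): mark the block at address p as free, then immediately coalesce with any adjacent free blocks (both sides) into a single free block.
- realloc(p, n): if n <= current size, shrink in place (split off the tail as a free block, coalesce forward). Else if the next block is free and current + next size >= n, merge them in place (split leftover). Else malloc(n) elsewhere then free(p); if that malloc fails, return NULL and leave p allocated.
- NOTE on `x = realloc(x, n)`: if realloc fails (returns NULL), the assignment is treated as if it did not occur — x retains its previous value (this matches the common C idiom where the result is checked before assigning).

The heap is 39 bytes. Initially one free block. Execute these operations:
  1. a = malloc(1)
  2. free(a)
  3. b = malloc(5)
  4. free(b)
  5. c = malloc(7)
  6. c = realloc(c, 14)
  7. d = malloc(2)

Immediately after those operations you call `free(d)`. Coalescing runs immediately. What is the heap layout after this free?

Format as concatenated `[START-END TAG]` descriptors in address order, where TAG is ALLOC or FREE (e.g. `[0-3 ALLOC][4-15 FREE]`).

Op 1: a = malloc(1) -> a = 0; heap: [0-0 ALLOC][1-38 FREE]
Op 2: free(a) -> (freed a); heap: [0-38 FREE]
Op 3: b = malloc(5) -> b = 0; heap: [0-4 ALLOC][5-38 FREE]
Op 4: free(b) -> (freed b); heap: [0-38 FREE]
Op 5: c = malloc(7) -> c = 0; heap: [0-6 ALLOC][7-38 FREE]
Op 6: c = realloc(c, 14) -> c = 0; heap: [0-13 ALLOC][14-38 FREE]
Op 7: d = malloc(2) -> d = 14; heap: [0-13 ALLOC][14-15 ALLOC][16-38 FREE]
free(d): d = 14 -> block [14-15 ALLOC]; mark free, coalesce with adjacent free neighbors -> [0-13 ALLOC][14-38 FREE]

Answer: [0-13 ALLOC][14-38 FREE]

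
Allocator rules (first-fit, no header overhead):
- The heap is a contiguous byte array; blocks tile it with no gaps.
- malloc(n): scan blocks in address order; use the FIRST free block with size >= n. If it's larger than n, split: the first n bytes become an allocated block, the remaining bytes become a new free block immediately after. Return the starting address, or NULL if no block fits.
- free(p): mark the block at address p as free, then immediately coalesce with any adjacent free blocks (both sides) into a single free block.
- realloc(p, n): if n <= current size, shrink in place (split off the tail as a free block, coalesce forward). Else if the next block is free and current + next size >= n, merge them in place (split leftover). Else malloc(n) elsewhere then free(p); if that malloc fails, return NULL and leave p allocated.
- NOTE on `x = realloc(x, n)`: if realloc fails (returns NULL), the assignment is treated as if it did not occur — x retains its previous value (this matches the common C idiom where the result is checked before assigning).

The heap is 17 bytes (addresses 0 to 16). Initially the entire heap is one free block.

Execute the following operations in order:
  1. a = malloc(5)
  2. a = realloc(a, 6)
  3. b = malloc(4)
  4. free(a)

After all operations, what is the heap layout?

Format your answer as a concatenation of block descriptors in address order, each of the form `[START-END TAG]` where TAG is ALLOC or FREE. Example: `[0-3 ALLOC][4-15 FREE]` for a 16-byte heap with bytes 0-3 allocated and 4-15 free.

Answer: [0-5 FREE][6-9 ALLOC][10-16 FREE]

Derivation:
Op 1: a = malloc(5) -> a = 0; heap: [0-4 ALLOC][5-16 FREE]
Op 2: a = realloc(a, 6) -> a = 0; heap: [0-5 ALLOC][6-16 FREE]
Op 3: b = malloc(4) -> b = 6; heap: [0-5 ALLOC][6-9 ALLOC][10-16 FREE]
Op 4: free(a) -> (freed a); heap: [0-5 FREE][6-9 ALLOC][10-16 FREE]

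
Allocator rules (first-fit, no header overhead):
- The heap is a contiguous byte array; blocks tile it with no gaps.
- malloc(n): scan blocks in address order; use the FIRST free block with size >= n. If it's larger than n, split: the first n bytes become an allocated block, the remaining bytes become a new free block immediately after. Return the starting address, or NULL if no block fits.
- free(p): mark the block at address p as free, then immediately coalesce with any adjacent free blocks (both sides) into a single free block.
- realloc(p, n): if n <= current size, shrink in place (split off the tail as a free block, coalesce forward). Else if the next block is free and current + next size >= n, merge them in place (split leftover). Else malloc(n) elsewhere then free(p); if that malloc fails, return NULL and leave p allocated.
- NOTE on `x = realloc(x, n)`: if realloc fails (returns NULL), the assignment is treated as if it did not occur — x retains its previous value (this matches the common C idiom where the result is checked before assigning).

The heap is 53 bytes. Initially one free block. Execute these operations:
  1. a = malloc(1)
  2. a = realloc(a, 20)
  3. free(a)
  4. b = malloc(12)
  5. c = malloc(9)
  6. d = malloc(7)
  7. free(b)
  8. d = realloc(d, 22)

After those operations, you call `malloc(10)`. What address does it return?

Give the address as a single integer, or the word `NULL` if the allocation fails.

Answer: 0

Derivation:
Op 1: a = malloc(1) -> a = 0; heap: [0-0 ALLOC][1-52 FREE]
Op 2: a = realloc(a, 20) -> a = 0; heap: [0-19 ALLOC][20-52 FREE]
Op 3: free(a) -> (freed a); heap: [0-52 FREE]
Op 4: b = malloc(12) -> b = 0; heap: [0-11 ALLOC][12-52 FREE]
Op 5: c = malloc(9) -> c = 12; heap: [0-11 ALLOC][12-20 ALLOC][21-52 FREE]
Op 6: d = malloc(7) -> d = 21; heap: [0-11 ALLOC][12-20 ALLOC][21-27 ALLOC][28-52 FREE]
Op 7: free(b) -> (freed b); heap: [0-11 FREE][12-20 ALLOC][21-27 ALLOC][28-52 FREE]
Op 8: d = realloc(d, 22) -> d = 21; heap: [0-11 FREE][12-20 ALLOC][21-42 ALLOC][43-52 FREE]
malloc(10): first-fit scan over [0-11 FREE][12-20 ALLOC][21-42 ALLOC][43-52 FREE] -> 0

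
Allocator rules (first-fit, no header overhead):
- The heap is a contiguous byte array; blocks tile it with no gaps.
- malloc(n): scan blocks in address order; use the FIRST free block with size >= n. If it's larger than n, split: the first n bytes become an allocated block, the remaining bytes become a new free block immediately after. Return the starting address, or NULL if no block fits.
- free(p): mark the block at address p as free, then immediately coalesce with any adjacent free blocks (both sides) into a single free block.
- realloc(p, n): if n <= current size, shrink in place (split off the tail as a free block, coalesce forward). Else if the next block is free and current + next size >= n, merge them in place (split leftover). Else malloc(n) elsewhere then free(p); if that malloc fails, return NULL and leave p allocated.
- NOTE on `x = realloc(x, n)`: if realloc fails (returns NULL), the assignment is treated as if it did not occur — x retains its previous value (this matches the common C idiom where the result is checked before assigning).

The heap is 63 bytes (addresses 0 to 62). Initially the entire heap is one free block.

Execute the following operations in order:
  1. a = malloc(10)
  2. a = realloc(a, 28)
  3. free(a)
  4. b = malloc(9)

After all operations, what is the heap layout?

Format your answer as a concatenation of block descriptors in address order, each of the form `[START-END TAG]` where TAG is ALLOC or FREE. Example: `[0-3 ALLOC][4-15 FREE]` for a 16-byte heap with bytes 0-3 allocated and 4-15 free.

Answer: [0-8 ALLOC][9-62 FREE]

Derivation:
Op 1: a = malloc(10) -> a = 0; heap: [0-9 ALLOC][10-62 FREE]
Op 2: a = realloc(a, 28) -> a = 0; heap: [0-27 ALLOC][28-62 FREE]
Op 3: free(a) -> (freed a); heap: [0-62 FREE]
Op 4: b = malloc(9) -> b = 0; heap: [0-8 ALLOC][9-62 FREE]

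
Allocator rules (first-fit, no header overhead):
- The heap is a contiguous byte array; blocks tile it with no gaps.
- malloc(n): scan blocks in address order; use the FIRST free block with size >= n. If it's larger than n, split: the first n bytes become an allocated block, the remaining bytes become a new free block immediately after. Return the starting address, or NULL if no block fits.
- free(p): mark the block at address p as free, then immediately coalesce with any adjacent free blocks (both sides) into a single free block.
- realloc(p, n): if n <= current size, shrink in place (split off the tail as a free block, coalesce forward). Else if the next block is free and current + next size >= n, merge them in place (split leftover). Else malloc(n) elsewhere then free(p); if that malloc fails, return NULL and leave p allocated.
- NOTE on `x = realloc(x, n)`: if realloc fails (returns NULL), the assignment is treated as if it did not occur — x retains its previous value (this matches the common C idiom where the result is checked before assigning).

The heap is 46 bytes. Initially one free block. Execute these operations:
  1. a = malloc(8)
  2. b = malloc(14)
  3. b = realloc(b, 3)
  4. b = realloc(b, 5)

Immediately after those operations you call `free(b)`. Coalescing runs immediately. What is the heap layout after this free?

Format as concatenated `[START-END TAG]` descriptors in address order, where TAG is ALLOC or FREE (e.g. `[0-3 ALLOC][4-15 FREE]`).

Op 1: a = malloc(8) -> a = 0; heap: [0-7 ALLOC][8-45 FREE]
Op 2: b = malloc(14) -> b = 8; heap: [0-7 ALLOC][8-21 ALLOC][22-45 FREE]
Op 3: b = realloc(b, 3) -> b = 8; heap: [0-7 ALLOC][8-10 ALLOC][11-45 FREE]
Op 4: b = realloc(b, 5) -> b = 8; heap: [0-7 ALLOC][8-12 ALLOC][13-45 FREE]
free(b): b = 8 -> block [8-12 ALLOC]; mark free, coalesce with adjacent free neighbors -> [0-7 ALLOC][8-45 FREE]

Answer: [0-7 ALLOC][8-45 FREE]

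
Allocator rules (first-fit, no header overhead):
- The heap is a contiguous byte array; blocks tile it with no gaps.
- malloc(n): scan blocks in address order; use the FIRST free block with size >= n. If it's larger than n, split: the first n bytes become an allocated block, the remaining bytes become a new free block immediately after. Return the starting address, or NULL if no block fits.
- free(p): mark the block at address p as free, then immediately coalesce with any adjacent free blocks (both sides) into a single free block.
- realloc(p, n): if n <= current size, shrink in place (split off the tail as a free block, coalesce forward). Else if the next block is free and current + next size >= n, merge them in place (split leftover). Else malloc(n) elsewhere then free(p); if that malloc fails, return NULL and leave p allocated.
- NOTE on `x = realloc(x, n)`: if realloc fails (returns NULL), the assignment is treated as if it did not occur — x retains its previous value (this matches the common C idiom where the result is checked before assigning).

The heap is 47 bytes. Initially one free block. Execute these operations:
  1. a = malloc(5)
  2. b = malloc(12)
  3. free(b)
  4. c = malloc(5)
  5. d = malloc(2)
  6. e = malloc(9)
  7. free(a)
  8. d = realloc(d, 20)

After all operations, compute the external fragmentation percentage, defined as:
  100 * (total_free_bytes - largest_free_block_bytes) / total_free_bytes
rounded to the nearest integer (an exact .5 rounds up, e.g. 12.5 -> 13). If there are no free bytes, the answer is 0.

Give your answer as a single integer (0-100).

Answer: 54

Derivation:
Op 1: a = malloc(5) -> a = 0; heap: [0-4 ALLOC][5-46 FREE]
Op 2: b = malloc(12) -> b = 5; heap: [0-4 ALLOC][5-16 ALLOC][17-46 FREE]
Op 3: free(b) -> (freed b); heap: [0-4 ALLOC][5-46 FREE]
Op 4: c = malloc(5) -> c = 5; heap: [0-4 ALLOC][5-9 ALLOC][10-46 FREE]
Op 5: d = malloc(2) -> d = 10; heap: [0-4 ALLOC][5-9 ALLOC][10-11 ALLOC][12-46 FREE]
Op 6: e = malloc(9) -> e = 12; heap: [0-4 ALLOC][5-9 ALLOC][10-11 ALLOC][12-20 ALLOC][21-46 FREE]
Op 7: free(a) -> (freed a); heap: [0-4 FREE][5-9 ALLOC][10-11 ALLOC][12-20 ALLOC][21-46 FREE]
Op 8: d = realloc(d, 20) -> d = 21; heap: [0-4 FREE][5-9 ALLOC][10-11 FREE][12-20 ALLOC][21-40 ALLOC][41-46 FREE]
Free blocks: [5 2 6] total_free=13 largest=6 -> 100*(13-6)/13 = 700/13 ≈ 53.846 -> rounds to 54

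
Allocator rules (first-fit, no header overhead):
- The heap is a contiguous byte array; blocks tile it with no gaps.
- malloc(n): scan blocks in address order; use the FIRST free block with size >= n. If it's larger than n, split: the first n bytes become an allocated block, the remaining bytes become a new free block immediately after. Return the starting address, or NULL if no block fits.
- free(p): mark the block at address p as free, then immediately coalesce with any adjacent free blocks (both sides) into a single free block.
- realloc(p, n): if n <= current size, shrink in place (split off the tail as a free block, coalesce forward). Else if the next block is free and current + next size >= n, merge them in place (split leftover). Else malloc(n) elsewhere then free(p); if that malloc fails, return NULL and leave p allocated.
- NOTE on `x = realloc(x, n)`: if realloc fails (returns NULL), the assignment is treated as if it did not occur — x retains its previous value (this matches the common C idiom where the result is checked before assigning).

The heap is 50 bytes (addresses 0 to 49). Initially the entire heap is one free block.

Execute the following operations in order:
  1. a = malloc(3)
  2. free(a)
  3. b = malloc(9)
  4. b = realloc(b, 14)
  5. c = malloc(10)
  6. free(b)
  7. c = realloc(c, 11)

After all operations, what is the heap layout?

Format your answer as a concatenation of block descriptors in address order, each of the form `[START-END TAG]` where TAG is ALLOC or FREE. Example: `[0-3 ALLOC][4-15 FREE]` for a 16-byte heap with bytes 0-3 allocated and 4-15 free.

Answer: [0-13 FREE][14-24 ALLOC][25-49 FREE]

Derivation:
Op 1: a = malloc(3) -> a = 0; heap: [0-2 ALLOC][3-49 FREE]
Op 2: free(a) -> (freed a); heap: [0-49 FREE]
Op 3: b = malloc(9) -> b = 0; heap: [0-8 ALLOC][9-49 FREE]
Op 4: b = realloc(b, 14) -> b = 0; heap: [0-13 ALLOC][14-49 FREE]
Op 5: c = malloc(10) -> c = 14; heap: [0-13 ALLOC][14-23 ALLOC][24-49 FREE]
Op 6: free(b) -> (freed b); heap: [0-13 FREE][14-23 ALLOC][24-49 FREE]
Op 7: c = realloc(c, 11) -> c = 14; heap: [0-13 FREE][14-24 ALLOC][25-49 FREE]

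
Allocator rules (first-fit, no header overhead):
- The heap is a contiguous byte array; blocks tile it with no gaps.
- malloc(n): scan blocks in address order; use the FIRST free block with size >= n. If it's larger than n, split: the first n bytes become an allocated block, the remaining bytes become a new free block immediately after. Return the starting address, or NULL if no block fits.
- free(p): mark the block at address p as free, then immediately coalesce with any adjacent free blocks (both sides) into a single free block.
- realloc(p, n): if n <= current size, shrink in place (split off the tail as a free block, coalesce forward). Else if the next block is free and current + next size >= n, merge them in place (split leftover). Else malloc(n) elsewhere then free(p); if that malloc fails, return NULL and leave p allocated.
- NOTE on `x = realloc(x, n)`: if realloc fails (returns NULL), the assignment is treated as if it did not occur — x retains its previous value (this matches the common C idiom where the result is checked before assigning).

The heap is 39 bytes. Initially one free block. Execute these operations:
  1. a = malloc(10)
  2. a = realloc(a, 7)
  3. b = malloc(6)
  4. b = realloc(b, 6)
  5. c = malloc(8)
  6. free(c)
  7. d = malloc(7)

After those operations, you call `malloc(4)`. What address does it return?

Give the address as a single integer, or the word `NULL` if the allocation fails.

Op 1: a = malloc(10) -> a = 0; heap: [0-9 ALLOC][10-38 FREE]
Op 2: a = realloc(a, 7) -> a = 0; heap: [0-6 ALLOC][7-38 FREE]
Op 3: b = malloc(6) -> b = 7; heap: [0-6 ALLOC][7-12 ALLOC][13-38 FREE]
Op 4: b = realloc(b, 6) -> b = 7; heap: [0-6 ALLOC][7-12 ALLOC][13-38 FREE]
Op 5: c = malloc(8) -> c = 13; heap: [0-6 ALLOC][7-12 ALLOC][13-20 ALLOC][21-38 FREE]
Op 6: free(c) -> (freed c); heap: [0-6 ALLOC][7-12 ALLOC][13-38 FREE]
Op 7: d = malloc(7) -> d = 13; heap: [0-6 ALLOC][7-12 ALLOC][13-19 ALLOC][20-38 FREE]
malloc(4): first-fit scan over [0-6 ALLOC][7-12 ALLOC][13-19 ALLOC][20-38 FREE] -> 20

Answer: 20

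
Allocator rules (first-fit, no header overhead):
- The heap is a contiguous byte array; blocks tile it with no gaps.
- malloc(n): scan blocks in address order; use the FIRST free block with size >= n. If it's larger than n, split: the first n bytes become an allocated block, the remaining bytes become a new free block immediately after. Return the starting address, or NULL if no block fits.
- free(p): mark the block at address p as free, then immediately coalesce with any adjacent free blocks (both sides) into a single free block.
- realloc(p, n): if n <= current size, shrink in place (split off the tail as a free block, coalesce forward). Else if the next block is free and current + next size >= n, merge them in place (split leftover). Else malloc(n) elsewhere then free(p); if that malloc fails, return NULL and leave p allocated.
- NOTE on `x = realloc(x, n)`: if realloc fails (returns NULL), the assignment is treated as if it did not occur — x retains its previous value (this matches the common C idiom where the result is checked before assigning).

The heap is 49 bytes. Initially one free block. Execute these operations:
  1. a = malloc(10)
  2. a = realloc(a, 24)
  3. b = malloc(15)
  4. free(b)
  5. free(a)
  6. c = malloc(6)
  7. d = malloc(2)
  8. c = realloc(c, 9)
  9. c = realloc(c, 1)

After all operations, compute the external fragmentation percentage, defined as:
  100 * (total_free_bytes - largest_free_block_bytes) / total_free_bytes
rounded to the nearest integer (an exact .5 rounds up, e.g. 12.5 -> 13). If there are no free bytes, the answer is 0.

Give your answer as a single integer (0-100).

Op 1: a = malloc(10) -> a = 0; heap: [0-9 ALLOC][10-48 FREE]
Op 2: a = realloc(a, 24) -> a = 0; heap: [0-23 ALLOC][24-48 FREE]
Op 3: b = malloc(15) -> b = 24; heap: [0-23 ALLOC][24-38 ALLOC][39-48 FREE]
Op 4: free(b) -> (freed b); heap: [0-23 ALLOC][24-48 FREE]
Op 5: free(a) -> (freed a); heap: [0-48 FREE]
Op 6: c = malloc(6) -> c = 0; heap: [0-5 ALLOC][6-48 FREE]
Op 7: d = malloc(2) -> d = 6; heap: [0-5 ALLOC][6-7 ALLOC][8-48 FREE]
Op 8: c = realloc(c, 9) -> c = 8; heap: [0-5 FREE][6-7 ALLOC][8-16 ALLOC][17-48 FREE]
Op 9: c = realloc(c, 1) -> c = 8; heap: [0-5 FREE][6-7 ALLOC][8-8 ALLOC][9-48 FREE]
Free blocks: [6 40] total_free=46 largest=40 -> 100*(46-40)/46 = 600/46 ≈ 13.043 -> rounds to 13

Answer: 13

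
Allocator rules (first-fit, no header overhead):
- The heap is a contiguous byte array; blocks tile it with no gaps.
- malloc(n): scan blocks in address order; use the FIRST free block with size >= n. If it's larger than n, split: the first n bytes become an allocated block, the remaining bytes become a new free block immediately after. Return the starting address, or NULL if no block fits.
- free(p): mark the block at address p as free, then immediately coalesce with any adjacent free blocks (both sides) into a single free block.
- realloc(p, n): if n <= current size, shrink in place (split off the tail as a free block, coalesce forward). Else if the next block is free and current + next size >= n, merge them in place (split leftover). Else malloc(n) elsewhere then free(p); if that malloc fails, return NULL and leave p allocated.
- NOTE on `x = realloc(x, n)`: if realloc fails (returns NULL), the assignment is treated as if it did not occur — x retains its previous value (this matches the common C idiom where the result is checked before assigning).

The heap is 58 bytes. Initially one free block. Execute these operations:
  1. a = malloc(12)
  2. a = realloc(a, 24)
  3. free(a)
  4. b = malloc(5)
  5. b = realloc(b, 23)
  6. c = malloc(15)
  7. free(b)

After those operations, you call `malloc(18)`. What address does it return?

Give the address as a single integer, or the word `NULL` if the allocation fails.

Answer: 0

Derivation:
Op 1: a = malloc(12) -> a = 0; heap: [0-11 ALLOC][12-57 FREE]
Op 2: a = realloc(a, 24) -> a = 0; heap: [0-23 ALLOC][24-57 FREE]
Op 3: free(a) -> (freed a); heap: [0-57 FREE]
Op 4: b = malloc(5) -> b = 0; heap: [0-4 ALLOC][5-57 FREE]
Op 5: b = realloc(b, 23) -> b = 0; heap: [0-22 ALLOC][23-57 FREE]
Op 6: c = malloc(15) -> c = 23; heap: [0-22 ALLOC][23-37 ALLOC][38-57 FREE]
Op 7: free(b) -> (freed b); heap: [0-22 FREE][23-37 ALLOC][38-57 FREE]
malloc(18): first-fit scan over [0-22 FREE][23-37 ALLOC][38-57 FREE] -> 0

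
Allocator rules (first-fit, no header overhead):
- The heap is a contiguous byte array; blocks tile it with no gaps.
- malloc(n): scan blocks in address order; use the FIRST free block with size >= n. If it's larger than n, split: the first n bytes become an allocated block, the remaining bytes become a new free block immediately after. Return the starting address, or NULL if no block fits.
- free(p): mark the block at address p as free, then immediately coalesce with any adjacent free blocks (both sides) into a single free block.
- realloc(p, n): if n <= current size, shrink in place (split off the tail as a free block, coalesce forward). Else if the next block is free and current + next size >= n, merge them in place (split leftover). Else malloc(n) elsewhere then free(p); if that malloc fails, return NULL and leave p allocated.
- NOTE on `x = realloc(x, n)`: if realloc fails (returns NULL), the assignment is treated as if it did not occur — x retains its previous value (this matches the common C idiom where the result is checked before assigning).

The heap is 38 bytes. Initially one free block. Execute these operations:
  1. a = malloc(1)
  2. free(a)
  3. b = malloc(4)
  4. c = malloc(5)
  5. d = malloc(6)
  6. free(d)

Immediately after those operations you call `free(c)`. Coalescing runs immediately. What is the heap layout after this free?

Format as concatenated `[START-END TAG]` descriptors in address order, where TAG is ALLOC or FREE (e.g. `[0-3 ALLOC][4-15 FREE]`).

Op 1: a = malloc(1) -> a = 0; heap: [0-0 ALLOC][1-37 FREE]
Op 2: free(a) -> (freed a); heap: [0-37 FREE]
Op 3: b = malloc(4) -> b = 0; heap: [0-3 ALLOC][4-37 FREE]
Op 4: c = malloc(5) -> c = 4; heap: [0-3 ALLOC][4-8 ALLOC][9-37 FREE]
Op 5: d = malloc(6) -> d = 9; heap: [0-3 ALLOC][4-8 ALLOC][9-14 ALLOC][15-37 FREE]
Op 6: free(d) -> (freed d); heap: [0-3 ALLOC][4-8 ALLOC][9-37 FREE]
free(c): c = 4 -> block [4-8 ALLOC]; mark free, coalesce with adjacent free neighbors -> [0-3 ALLOC][4-37 FREE]

Answer: [0-3 ALLOC][4-37 FREE]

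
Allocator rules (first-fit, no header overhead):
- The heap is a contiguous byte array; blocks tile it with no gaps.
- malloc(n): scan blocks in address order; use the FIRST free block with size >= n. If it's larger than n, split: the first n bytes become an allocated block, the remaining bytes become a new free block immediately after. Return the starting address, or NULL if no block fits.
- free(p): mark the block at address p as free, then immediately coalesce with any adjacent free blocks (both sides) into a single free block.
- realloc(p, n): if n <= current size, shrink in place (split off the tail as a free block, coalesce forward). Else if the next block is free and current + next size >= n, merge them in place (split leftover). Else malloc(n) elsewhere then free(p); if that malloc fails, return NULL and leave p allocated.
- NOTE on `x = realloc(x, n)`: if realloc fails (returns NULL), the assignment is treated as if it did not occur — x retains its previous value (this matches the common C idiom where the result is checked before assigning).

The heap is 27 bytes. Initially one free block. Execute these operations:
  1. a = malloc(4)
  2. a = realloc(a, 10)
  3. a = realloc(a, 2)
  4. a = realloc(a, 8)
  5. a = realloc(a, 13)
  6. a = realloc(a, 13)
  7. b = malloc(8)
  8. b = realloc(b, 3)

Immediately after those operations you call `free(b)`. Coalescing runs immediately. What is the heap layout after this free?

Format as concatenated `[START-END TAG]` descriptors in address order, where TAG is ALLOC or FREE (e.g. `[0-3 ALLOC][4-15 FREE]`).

Answer: [0-12 ALLOC][13-26 FREE]

Derivation:
Op 1: a = malloc(4) -> a = 0; heap: [0-3 ALLOC][4-26 FREE]
Op 2: a = realloc(a, 10) -> a = 0; heap: [0-9 ALLOC][10-26 FREE]
Op 3: a = realloc(a, 2) -> a = 0; heap: [0-1 ALLOC][2-26 FREE]
Op 4: a = realloc(a, 8) -> a = 0; heap: [0-7 ALLOC][8-26 FREE]
Op 5: a = realloc(a, 13) -> a = 0; heap: [0-12 ALLOC][13-26 FREE]
Op 6: a = realloc(a, 13) -> a = 0; heap: [0-12 ALLOC][13-26 FREE]
Op 7: b = malloc(8) -> b = 13; heap: [0-12 ALLOC][13-20 ALLOC][21-26 FREE]
Op 8: b = realloc(b, 3) -> b = 13; heap: [0-12 ALLOC][13-15 ALLOC][16-26 FREE]
free(b): b = 13 -> block [13-15 ALLOC]; mark free, coalesce with adjacent free neighbors -> [0-12 ALLOC][13-26 FREE]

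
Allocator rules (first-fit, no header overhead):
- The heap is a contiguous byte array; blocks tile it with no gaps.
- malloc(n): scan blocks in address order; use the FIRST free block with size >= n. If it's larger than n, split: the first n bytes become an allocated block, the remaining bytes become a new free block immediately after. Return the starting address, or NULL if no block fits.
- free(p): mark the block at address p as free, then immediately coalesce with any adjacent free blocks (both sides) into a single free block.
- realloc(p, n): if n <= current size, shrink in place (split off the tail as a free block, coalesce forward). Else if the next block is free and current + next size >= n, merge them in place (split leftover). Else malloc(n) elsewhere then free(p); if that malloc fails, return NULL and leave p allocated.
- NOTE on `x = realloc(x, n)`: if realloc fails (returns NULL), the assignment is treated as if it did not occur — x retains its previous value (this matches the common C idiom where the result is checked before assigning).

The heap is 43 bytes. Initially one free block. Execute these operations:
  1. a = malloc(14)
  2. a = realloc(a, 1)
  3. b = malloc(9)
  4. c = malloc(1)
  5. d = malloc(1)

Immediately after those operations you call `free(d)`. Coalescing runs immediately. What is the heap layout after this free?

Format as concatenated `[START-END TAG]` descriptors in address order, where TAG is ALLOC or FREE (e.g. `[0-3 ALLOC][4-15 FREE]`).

Op 1: a = malloc(14) -> a = 0; heap: [0-13 ALLOC][14-42 FREE]
Op 2: a = realloc(a, 1) -> a = 0; heap: [0-0 ALLOC][1-42 FREE]
Op 3: b = malloc(9) -> b = 1; heap: [0-0 ALLOC][1-9 ALLOC][10-42 FREE]
Op 4: c = malloc(1) -> c = 10; heap: [0-0 ALLOC][1-9 ALLOC][10-10 ALLOC][11-42 FREE]
Op 5: d = malloc(1) -> d = 11; heap: [0-0 ALLOC][1-9 ALLOC][10-10 ALLOC][11-11 ALLOC][12-42 FREE]
free(d): d = 11 -> block [11-11 ALLOC]; mark free, coalesce with adjacent free neighbors -> [0-0 ALLOC][1-9 ALLOC][10-10 ALLOC][11-42 FREE]

Answer: [0-0 ALLOC][1-9 ALLOC][10-10 ALLOC][11-42 FREE]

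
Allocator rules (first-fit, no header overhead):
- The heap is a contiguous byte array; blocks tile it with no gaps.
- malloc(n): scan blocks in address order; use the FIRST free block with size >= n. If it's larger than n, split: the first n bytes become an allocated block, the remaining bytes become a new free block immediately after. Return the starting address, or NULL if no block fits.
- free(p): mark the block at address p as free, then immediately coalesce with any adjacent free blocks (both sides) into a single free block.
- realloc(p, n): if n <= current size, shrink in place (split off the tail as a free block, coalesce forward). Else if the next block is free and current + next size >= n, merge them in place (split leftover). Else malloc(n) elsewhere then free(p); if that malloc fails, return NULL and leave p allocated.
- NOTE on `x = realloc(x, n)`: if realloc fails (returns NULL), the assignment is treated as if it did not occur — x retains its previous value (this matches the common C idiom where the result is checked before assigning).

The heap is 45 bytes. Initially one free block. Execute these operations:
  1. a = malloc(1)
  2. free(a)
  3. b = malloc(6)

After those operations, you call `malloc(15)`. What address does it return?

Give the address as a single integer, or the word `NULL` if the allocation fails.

Answer: 6

Derivation:
Op 1: a = malloc(1) -> a = 0; heap: [0-0 ALLOC][1-44 FREE]
Op 2: free(a) -> (freed a); heap: [0-44 FREE]
Op 3: b = malloc(6) -> b = 0; heap: [0-5 ALLOC][6-44 FREE]
malloc(15): first-fit scan over [0-5 ALLOC][6-44 FREE] -> 6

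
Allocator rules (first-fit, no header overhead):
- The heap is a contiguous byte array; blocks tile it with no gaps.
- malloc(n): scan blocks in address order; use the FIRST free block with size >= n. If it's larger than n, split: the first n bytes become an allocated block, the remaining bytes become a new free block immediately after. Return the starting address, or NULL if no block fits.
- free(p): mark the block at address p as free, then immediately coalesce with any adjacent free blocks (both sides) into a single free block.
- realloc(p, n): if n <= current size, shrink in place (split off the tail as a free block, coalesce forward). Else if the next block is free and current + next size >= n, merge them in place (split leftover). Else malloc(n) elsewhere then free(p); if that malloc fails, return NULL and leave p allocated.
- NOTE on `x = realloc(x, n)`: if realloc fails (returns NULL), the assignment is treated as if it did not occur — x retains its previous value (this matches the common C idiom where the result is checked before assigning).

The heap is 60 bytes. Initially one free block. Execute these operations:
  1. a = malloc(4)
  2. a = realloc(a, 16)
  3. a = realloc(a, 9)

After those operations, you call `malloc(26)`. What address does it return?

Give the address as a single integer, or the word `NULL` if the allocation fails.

Answer: 9

Derivation:
Op 1: a = malloc(4) -> a = 0; heap: [0-3 ALLOC][4-59 FREE]
Op 2: a = realloc(a, 16) -> a = 0; heap: [0-15 ALLOC][16-59 FREE]
Op 3: a = realloc(a, 9) -> a = 0; heap: [0-8 ALLOC][9-59 FREE]
malloc(26): first-fit scan over [0-8 ALLOC][9-59 FREE] -> 9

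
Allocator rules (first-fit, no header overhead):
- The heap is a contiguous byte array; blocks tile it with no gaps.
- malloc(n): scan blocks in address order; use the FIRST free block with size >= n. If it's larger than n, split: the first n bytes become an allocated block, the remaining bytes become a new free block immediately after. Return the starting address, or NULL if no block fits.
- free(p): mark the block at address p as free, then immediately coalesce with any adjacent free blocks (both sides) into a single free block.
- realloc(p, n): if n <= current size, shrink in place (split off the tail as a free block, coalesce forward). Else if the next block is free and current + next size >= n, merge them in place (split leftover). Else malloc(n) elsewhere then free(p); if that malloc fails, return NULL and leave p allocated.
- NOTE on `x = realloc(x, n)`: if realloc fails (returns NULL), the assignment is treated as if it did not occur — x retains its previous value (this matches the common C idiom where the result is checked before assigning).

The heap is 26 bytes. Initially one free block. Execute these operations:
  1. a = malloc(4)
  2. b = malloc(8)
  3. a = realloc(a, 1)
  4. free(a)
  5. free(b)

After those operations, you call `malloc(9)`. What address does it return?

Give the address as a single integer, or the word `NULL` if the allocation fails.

Op 1: a = malloc(4) -> a = 0; heap: [0-3 ALLOC][4-25 FREE]
Op 2: b = malloc(8) -> b = 4; heap: [0-3 ALLOC][4-11 ALLOC][12-25 FREE]
Op 3: a = realloc(a, 1) -> a = 0; heap: [0-0 ALLOC][1-3 FREE][4-11 ALLOC][12-25 FREE]
Op 4: free(a) -> (freed a); heap: [0-3 FREE][4-11 ALLOC][12-25 FREE]
Op 5: free(b) -> (freed b); heap: [0-25 FREE]
malloc(9): first-fit scan over [0-25 FREE] -> 0

Answer: 0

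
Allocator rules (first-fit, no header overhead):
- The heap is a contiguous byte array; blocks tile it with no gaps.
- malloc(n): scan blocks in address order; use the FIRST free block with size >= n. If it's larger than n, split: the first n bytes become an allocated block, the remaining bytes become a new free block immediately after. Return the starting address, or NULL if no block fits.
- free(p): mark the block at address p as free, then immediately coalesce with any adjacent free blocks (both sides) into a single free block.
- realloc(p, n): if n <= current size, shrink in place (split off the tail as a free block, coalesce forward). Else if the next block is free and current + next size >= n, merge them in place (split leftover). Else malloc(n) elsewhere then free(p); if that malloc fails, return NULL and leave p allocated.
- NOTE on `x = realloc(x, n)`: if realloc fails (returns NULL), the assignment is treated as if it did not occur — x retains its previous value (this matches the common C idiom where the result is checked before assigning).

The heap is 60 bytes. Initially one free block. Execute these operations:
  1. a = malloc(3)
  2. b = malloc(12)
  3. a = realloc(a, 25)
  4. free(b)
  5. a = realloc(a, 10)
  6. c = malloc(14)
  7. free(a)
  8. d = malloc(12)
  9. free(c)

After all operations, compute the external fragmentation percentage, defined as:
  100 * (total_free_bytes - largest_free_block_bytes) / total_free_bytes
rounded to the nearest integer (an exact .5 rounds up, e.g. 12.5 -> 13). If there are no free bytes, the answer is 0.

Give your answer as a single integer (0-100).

Answer: 29

Derivation:
Op 1: a = malloc(3) -> a = 0; heap: [0-2 ALLOC][3-59 FREE]
Op 2: b = malloc(12) -> b = 3; heap: [0-2 ALLOC][3-14 ALLOC][15-59 FREE]
Op 3: a = realloc(a, 25) -> a = 15; heap: [0-2 FREE][3-14 ALLOC][15-39 ALLOC][40-59 FREE]
Op 4: free(b) -> (freed b); heap: [0-14 FREE][15-39 ALLOC][40-59 FREE]
Op 5: a = realloc(a, 10) -> a = 15; heap: [0-14 FREE][15-24 ALLOC][25-59 FREE]
Op 6: c = malloc(14) -> c = 0; heap: [0-13 ALLOC][14-14 FREE][15-24 ALLOC][25-59 FREE]
Op 7: free(a) -> (freed a); heap: [0-13 ALLOC][14-59 FREE]
Op 8: d = malloc(12) -> d = 14; heap: [0-13 ALLOC][14-25 ALLOC][26-59 FREE]
Op 9: free(c) -> (freed c); heap: [0-13 FREE][14-25 ALLOC][26-59 FREE]
Free blocks: [14 34] total_free=48 largest=34 -> 100*(48-34)/48 = 1400/48 ≈ 29.167 -> rounds to 29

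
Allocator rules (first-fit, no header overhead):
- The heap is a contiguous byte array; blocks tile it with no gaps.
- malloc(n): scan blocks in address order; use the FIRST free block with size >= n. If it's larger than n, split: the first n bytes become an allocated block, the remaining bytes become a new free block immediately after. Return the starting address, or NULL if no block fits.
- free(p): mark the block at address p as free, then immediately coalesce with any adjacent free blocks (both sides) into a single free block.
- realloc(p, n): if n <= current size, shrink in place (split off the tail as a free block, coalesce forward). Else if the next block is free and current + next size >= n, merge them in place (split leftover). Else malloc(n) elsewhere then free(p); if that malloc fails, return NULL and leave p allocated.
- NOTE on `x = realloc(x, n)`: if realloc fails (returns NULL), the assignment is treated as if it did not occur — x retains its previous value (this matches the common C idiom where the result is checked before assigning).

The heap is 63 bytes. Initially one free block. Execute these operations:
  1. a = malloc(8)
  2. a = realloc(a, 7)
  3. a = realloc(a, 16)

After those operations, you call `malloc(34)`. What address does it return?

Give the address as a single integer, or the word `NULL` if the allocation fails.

Answer: 16

Derivation:
Op 1: a = malloc(8) -> a = 0; heap: [0-7 ALLOC][8-62 FREE]
Op 2: a = realloc(a, 7) -> a = 0; heap: [0-6 ALLOC][7-62 FREE]
Op 3: a = realloc(a, 16) -> a = 0; heap: [0-15 ALLOC][16-62 FREE]
malloc(34): first-fit scan over [0-15 ALLOC][16-62 FREE] -> 16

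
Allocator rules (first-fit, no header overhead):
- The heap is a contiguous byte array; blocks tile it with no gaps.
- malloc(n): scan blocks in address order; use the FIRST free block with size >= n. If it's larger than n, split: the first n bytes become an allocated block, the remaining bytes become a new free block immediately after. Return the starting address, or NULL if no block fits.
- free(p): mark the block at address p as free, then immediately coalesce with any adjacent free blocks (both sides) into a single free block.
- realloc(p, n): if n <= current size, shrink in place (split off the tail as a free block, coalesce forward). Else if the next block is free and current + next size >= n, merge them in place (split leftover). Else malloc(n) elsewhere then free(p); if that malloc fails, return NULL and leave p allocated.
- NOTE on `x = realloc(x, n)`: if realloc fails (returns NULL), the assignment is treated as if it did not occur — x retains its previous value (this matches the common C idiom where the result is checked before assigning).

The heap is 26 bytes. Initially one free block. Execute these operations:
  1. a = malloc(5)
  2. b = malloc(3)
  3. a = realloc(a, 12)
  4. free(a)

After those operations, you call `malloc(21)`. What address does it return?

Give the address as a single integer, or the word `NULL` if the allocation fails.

Op 1: a = malloc(5) -> a = 0; heap: [0-4 ALLOC][5-25 FREE]
Op 2: b = malloc(3) -> b = 5; heap: [0-4 ALLOC][5-7 ALLOC][8-25 FREE]
Op 3: a = realloc(a, 12) -> a = 8; heap: [0-4 FREE][5-7 ALLOC][8-19 ALLOC][20-25 FREE]
Op 4: free(a) -> (freed a); heap: [0-4 FREE][5-7 ALLOC][8-25 FREE]
malloc(21): first-fit scan over [0-4 FREE][5-7 ALLOC][8-25 FREE] -> NULL

Answer: NULL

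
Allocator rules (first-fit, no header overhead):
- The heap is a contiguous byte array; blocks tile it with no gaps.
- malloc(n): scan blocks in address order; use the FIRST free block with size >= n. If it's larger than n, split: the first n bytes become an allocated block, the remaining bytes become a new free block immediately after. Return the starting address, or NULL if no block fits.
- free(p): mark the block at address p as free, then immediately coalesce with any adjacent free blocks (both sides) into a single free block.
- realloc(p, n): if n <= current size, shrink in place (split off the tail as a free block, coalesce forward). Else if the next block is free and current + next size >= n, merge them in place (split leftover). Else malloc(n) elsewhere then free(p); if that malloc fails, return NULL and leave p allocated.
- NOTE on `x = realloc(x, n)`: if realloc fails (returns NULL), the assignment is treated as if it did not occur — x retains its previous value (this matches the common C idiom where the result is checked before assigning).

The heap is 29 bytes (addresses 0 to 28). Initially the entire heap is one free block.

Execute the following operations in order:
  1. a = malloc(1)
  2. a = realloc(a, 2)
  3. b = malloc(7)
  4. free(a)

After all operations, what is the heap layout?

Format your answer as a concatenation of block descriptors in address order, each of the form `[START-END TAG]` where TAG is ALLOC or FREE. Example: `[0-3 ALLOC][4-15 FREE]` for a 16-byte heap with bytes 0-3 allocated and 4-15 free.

Op 1: a = malloc(1) -> a = 0; heap: [0-0 ALLOC][1-28 FREE]
Op 2: a = realloc(a, 2) -> a = 0; heap: [0-1 ALLOC][2-28 FREE]
Op 3: b = malloc(7) -> b = 2; heap: [0-1 ALLOC][2-8 ALLOC][9-28 FREE]
Op 4: free(a) -> (freed a); heap: [0-1 FREE][2-8 ALLOC][9-28 FREE]

Answer: [0-1 FREE][2-8 ALLOC][9-28 FREE]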